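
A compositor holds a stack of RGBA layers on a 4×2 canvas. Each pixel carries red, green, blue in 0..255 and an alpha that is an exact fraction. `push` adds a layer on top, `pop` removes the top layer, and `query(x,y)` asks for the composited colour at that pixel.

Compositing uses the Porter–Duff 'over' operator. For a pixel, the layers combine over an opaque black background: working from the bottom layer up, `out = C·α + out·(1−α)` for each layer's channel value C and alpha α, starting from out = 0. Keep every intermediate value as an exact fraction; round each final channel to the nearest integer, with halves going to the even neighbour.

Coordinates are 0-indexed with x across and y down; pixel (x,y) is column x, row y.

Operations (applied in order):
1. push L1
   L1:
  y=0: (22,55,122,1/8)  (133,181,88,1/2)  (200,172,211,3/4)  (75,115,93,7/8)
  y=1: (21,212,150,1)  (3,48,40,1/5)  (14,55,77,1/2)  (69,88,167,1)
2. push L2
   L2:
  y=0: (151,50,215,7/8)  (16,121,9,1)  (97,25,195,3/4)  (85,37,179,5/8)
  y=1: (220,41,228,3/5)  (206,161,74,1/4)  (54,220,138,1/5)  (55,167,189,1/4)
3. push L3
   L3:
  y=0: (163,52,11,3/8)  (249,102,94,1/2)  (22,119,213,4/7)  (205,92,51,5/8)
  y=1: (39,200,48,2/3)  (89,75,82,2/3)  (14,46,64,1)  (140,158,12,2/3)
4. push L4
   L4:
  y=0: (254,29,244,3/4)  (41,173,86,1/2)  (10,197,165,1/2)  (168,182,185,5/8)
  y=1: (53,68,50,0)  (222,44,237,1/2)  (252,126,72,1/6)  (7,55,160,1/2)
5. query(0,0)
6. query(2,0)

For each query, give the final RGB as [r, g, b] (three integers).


at x=0,y=0 over L1,L2,L3,L4:
after L1 α=1/8: [11/4, 55/8, 61/4]
after L2 α=7/8: [4239/32, 2855/64, 6081/32]
after L3 α=3/8: [36843/256, 24259/512, 31461/256]
after L4 α=3/4: [231915/1024, 68803/2048, 218853/1024]
→ [226, 34, 214]

(2,0) stack=L1,L2,L3,L4; from [0,0,0]:
after L1 α=3/4: [150, 129, 633/4]
after L2 α=3/4: [441/4, 51, 2973/16]
after L3 α=4/7: [1675/28, 629/7, 22551/112]
after L4 α=1/2: [1955/56, 1004/7, 41031/224]
→ [35, 143, 183]


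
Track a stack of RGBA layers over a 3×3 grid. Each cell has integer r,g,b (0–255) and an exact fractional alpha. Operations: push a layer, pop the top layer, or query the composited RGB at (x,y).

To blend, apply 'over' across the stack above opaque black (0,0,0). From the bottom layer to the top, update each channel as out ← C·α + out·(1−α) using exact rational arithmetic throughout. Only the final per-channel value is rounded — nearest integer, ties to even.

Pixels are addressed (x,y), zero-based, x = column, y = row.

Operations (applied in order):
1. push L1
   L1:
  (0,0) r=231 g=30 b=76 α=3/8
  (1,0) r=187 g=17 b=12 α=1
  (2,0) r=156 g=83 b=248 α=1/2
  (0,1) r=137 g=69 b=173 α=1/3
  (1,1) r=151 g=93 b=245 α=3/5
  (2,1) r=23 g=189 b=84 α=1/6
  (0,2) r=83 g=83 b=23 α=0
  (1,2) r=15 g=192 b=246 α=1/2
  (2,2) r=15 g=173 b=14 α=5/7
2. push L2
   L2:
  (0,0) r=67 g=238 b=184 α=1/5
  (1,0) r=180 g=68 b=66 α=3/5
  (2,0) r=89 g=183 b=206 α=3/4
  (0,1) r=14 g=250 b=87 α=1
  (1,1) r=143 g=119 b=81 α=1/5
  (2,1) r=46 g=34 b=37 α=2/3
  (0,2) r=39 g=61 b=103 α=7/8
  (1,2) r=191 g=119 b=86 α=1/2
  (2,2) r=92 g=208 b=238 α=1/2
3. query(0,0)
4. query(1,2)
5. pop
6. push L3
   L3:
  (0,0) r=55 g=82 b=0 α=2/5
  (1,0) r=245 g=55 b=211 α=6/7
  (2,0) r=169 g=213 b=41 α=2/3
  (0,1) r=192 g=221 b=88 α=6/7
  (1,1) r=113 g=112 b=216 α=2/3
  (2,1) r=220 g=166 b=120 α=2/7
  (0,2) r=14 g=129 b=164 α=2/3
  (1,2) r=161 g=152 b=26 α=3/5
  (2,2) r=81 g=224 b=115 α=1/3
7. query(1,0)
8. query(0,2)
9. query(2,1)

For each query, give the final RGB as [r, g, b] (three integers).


(0,0) stack=L1,L2; from [0,0,0]:
L1 α=3/8: [693/8, 45/4, 57/2]
L2 α=1/5: [827/10, 283/5, 298/5]
→ [83, 57, 60]

query (1,2) [L1,L2] — begin 0,0,0
after L1 α=1/2: [15/2, 96, 123]
after L2 α=1/2: [397/4, 215/2, 209/2]
= [99, 108, 104]

query (1,0) [L1,L3] — begin 0,0,0
L1 α=1: [187, 17, 12]
L3 α=6/7: [1657/7, 347/7, 1278/7]
= [237, 50, 183]

(0,2) stack=L1,L3; from [0,0,0]:
L1 α=0: [0, 0, 0]
L3 α=2/3: [28/3, 86, 328/3]
= [9, 86, 109]

at x=2,y=1 over L1,L3:
+L1 (α=1/6) → [23/6, 63/2, 14]
+L3 (α=2/7) → [2755/42, 979/14, 310/7]
= [66, 70, 44]


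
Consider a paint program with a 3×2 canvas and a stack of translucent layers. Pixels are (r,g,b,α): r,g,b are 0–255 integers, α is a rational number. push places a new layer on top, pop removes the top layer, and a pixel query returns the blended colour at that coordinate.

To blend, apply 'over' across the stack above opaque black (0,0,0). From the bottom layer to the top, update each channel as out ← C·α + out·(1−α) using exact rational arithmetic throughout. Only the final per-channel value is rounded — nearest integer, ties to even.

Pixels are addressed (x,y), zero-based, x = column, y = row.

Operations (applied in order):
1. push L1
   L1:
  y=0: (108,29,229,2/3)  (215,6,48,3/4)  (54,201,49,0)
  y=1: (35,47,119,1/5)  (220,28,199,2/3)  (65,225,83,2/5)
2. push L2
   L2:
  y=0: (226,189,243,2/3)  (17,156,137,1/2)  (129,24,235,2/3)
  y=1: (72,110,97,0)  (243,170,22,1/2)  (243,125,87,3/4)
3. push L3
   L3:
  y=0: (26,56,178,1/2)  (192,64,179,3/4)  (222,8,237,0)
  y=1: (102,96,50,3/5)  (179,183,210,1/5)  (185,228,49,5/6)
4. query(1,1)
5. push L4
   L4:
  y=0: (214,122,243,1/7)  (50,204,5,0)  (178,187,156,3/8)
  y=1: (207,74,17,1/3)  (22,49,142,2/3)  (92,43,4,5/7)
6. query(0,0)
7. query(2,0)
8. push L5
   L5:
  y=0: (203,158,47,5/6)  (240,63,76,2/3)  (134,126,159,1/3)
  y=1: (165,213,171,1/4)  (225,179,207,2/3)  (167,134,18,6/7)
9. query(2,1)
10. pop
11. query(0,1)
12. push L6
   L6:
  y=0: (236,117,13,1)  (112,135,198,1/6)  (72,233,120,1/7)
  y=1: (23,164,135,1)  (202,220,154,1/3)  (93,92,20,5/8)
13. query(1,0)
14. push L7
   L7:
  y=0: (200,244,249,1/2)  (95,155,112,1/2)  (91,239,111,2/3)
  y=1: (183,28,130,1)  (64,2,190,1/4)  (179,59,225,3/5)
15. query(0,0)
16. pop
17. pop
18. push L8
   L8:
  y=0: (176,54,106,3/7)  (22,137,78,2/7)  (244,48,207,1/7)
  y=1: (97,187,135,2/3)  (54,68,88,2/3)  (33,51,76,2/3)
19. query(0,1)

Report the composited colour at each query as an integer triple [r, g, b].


(1,1) stack=L1,L2,L3; from [0,0,0]:
+L1 (α=2/3) → [440/3, 56/3, 398/3]
+L2 (α=1/2) → [1169/6, 283/3, 232/3]
+L3 (α=1/5) → [575/3, 1681/15, 1558/15]
→ [192, 112, 104]

at x=0,y=0 over L1,L2,L3,L4:
L1 α=2/3: [72, 58/3, 458/3]
L2 α=2/3: [524/3, 1192/9, 1916/9]
L3 α=1/2: [301/3, 848/9, 1759/9]
L4 α=1/7: [816/7, 2062/21, 4247/21]
→ [117, 98, 202]

(2,0) stack=L1,L2,L3,L4; from [0,0,0]:
L1 α=0: [0, 0, 0]
L2 α=2/3: [86, 16, 470/3]
L3 α=0: [86, 16, 470/3]
L4 α=3/8: [241/2, 641/8, 1877/12]
→ [120, 80, 156]

query (2,1) [L1,L2,L3,L4,L5] — begin 0,0,0
after L1 α=2/5: [26, 90, 166/5]
after L2 α=3/4: [755/4, 465/4, 1471/20]
after L3 α=5/6: [1485/8, 1675/8, 6371/120]
after L4 α=5/7: [475/4, 2535/28, 7571/420]
after L5 α=6/7: [4483/28, 25047/196, 52931/2940]
rounded: [160, 128, 18]

query (0,1) [L1,L2,L3,L4] — begin 0,0,0
+L1 (α=1/5) → [7, 47/5, 119/5]
+L2 (α=0) → [7, 47/5, 119/5]
+L3 (α=3/5) → [64, 1534/25, 988/25]
+L4 (α=1/3) → [335/3, 4918/75, 2401/75]
→ [112, 66, 32]

(1,0) stack=L1,L2,L3,L4,L6; from [0,0,0]:
after L1 α=3/4: [645/4, 9/2, 36]
after L2 α=1/2: [713/8, 321/4, 173/2]
after L3 α=3/4: [5321/32, 1089/16, 1247/8]
after L4 α=0: [5321/32, 1089/16, 1247/8]
after L6 α=1/6: [10063/64, 2535/32, 7819/48]
→ [157, 79, 163]

at x=0,y=0 over L1,L2,L3,L4,L6,L7:
L1 α=2/3: [72, 58/3, 458/3]
L2 α=2/3: [524/3, 1192/9, 1916/9]
L3 α=1/2: [301/3, 848/9, 1759/9]
L4 α=1/7: [816/7, 2062/21, 4247/21]
L6 α=1: [236, 117, 13]
L7 α=1/2: [218, 361/2, 131]
rounded: [218, 180, 131]

at x=0,y=1 over L1,L2,L3,L4,L8:
L1 α=1/5: [7, 47/5, 119/5]
L2 α=0: [7, 47/5, 119/5]
L3 α=3/5: [64, 1534/25, 988/25]
L4 α=1/3: [335/3, 4918/75, 2401/75]
L8 α=2/3: [917/9, 32968/225, 22651/225]
→ [102, 147, 101]


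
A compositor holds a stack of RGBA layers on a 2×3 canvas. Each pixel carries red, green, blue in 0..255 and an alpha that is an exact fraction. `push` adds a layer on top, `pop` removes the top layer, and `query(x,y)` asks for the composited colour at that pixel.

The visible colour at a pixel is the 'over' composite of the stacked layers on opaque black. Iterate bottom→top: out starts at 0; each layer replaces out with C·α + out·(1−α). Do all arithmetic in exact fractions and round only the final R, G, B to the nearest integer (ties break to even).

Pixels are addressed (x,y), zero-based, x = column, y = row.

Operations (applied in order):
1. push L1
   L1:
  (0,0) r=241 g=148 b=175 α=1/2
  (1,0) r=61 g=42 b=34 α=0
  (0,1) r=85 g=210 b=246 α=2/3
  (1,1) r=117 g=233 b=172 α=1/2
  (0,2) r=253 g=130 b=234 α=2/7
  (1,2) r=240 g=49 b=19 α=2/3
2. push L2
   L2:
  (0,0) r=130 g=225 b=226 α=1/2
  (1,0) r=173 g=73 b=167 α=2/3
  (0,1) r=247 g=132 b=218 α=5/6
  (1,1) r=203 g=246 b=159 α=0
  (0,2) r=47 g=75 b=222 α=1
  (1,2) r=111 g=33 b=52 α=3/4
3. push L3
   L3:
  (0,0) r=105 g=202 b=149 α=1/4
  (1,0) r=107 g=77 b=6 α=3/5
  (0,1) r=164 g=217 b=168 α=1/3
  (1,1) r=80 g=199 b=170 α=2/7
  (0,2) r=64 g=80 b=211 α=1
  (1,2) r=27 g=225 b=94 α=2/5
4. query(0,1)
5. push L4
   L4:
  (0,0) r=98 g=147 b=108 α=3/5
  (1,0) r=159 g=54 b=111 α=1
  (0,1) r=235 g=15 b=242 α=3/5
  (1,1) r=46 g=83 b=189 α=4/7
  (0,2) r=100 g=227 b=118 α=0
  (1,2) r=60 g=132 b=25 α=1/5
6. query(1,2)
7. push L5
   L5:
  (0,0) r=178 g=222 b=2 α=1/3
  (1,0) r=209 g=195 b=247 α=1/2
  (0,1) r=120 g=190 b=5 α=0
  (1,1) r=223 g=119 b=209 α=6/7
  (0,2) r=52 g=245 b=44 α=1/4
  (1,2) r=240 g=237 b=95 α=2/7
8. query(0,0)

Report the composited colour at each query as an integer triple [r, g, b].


query (0,1) [L1,L2,L3] — begin 0,0,0
L1 α=2/3: [170/3, 140, 164]
L2 α=5/6: [3875/18, 400/3, 209]
L3 α=1/3: [5351/27, 1451/9, 586/3]
→ [198, 161, 195]

(1,2) stack=L1,L2,L3,L4; from [0,0,0]:
+L1 (α=2/3) → [160, 98/3, 38/3]
+L2 (α=3/4) → [493/4, 395/12, 253/6]
+L3 (α=2/5) → [339/4, 439/4, 629/10]
+L4 (α=1/5) → [399/5, 571/5, 1383/25]
→ [80, 114, 55]

query (0,0) [L1,L2,L3,L4,L5] — begin 0,0,0
after L1 α=1/2: [241/2, 74, 175/2]
after L2 α=1/2: [501/4, 299/2, 627/4]
after L3 α=1/4: [1923/16, 1301/8, 2477/16]
after L4 α=3/5: [855/8, 613/4, 5069/40]
after L5 α=1/3: [1567/12, 1057/6, 1703/20]
→ [131, 176, 85]


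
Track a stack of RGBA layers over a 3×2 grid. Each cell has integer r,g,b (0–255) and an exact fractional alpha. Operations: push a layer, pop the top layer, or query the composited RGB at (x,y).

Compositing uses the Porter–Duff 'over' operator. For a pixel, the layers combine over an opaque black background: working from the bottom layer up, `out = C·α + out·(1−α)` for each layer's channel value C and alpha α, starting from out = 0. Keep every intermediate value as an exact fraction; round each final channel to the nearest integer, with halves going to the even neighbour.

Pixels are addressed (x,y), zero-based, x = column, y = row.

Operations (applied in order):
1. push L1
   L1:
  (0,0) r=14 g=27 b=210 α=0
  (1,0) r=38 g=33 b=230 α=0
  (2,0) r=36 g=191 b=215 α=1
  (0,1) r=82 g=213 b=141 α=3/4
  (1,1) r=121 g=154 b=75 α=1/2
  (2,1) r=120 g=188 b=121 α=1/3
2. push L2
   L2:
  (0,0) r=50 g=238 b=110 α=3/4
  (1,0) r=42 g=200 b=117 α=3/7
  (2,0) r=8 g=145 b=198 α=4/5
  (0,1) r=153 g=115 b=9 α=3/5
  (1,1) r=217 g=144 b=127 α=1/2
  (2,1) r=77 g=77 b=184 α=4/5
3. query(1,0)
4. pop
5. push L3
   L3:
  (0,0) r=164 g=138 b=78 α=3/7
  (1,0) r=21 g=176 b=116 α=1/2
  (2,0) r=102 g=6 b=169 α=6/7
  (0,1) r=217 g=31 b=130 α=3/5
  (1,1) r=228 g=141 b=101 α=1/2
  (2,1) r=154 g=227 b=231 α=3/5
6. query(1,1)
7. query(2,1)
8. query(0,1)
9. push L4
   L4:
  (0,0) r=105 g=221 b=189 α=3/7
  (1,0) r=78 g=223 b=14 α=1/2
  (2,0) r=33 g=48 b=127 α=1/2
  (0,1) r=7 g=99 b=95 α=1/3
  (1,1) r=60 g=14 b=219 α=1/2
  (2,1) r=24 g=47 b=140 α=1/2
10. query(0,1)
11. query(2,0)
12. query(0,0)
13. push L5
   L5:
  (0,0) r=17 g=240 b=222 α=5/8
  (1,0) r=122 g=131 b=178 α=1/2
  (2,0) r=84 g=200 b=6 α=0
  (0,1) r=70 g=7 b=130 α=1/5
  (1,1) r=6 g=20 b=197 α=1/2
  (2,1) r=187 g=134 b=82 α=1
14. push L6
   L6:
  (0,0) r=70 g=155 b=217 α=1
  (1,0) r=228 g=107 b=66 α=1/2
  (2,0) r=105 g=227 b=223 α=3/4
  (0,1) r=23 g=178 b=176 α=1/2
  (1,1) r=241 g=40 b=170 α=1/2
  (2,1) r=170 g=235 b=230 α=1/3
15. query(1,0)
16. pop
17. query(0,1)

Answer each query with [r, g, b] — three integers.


query (1,0) [L1,L2] — begin 0,0,0
+L1 (α=0) → [0, 0, 0]
+L2 (α=3/7) → [18, 600/7, 351/7]
→ [18, 86, 50]

at x=1,y=1 over L1,L3:
+L1 (α=1/2) → [121/2, 77, 75/2]
+L3 (α=1/2) → [577/4, 109, 277/4]
→ [144, 109, 69]

at x=2,y=1 over L1,L3:
+L1 (α=1/3) → [40, 188/3, 121/3]
+L3 (α=3/5) → [542/5, 2419/15, 2321/15]
rounded: [108, 161, 155]

query (0,1) [L1,L3] — begin 0,0,0
after L1 α=3/4: [123/2, 639/4, 423/4]
after L3 α=3/5: [774/5, 165/2, 1203/10]
→ [155, 82, 120]

(0,1) stack=L1,L3,L4; from [0,0,0]:
+L1 (α=3/4) → [123/2, 639/4, 423/4]
+L3 (α=3/5) → [774/5, 165/2, 1203/10]
+L4 (α=1/3) → [1583/15, 88, 1678/15]
rounded: [106, 88, 112]

(2,0) stack=L1,L3,L4; from [0,0,0]:
L1 α=1: [36, 191, 215]
L3 α=6/7: [648/7, 227/7, 1229/7]
L4 α=1/2: [879/14, 563/14, 1059/7]
rounded: [63, 40, 151]

(0,0) stack=L1,L3,L4; from [0,0,0]:
after L1 α=0: [0, 0, 0]
after L3 α=3/7: [492/7, 414/7, 234/7]
after L4 α=3/7: [4173/49, 6297/49, 4905/49]
= [85, 129, 100]

query (1,0) [L1,L3,L4,L5,L6] — begin 0,0,0
after L1 α=0: [0, 0, 0]
after L3 α=1/2: [21/2, 88, 58]
after L4 α=1/2: [177/4, 311/2, 36]
after L5 α=1/2: [665/8, 573/4, 107]
after L6 α=1/2: [2489/16, 1001/8, 173/2]
→ [156, 125, 86]

query (0,1) [L1,L3,L4,L5] — begin 0,0,0
+L1 (α=3/4) → [123/2, 639/4, 423/4]
+L3 (α=3/5) → [774/5, 165/2, 1203/10]
+L4 (α=1/3) → [1583/15, 88, 1678/15]
+L5 (α=1/5) → [7382/75, 359/5, 8662/75]
→ [98, 72, 115]


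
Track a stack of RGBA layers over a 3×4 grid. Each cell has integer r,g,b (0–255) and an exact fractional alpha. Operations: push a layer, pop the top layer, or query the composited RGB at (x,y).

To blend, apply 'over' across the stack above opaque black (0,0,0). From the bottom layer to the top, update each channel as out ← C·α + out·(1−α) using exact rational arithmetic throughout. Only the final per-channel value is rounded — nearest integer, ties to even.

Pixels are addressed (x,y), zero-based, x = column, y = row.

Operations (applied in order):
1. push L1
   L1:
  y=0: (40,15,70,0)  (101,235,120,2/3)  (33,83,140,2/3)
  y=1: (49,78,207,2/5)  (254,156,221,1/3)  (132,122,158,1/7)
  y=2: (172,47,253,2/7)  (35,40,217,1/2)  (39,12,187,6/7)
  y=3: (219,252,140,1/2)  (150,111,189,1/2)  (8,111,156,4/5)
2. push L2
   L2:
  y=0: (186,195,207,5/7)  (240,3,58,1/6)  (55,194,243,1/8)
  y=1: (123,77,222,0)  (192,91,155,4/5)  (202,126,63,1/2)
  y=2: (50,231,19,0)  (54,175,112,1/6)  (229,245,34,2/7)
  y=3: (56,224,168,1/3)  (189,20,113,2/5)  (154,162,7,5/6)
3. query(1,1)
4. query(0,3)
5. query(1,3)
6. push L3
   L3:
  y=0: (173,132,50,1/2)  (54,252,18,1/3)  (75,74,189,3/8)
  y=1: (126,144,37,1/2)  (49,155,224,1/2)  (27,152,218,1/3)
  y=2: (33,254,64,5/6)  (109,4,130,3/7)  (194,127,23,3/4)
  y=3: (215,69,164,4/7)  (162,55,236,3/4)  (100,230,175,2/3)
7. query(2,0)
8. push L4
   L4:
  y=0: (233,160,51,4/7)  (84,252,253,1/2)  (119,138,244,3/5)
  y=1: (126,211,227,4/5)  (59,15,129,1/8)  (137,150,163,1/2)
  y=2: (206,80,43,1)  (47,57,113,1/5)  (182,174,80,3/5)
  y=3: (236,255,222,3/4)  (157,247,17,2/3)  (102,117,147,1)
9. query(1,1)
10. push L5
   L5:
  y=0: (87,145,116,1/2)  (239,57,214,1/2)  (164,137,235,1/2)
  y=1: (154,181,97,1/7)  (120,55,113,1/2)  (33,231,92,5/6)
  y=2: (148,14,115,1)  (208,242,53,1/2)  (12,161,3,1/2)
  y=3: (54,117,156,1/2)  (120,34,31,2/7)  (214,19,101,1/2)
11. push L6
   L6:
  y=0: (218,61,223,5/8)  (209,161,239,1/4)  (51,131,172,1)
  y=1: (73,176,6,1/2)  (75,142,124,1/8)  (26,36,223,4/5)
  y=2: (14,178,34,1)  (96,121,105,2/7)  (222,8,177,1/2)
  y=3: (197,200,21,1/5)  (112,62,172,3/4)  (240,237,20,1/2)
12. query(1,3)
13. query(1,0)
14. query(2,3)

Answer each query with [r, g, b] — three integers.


(1,1) stack=L1,L2; from [0,0,0]:
after L1 α=1/3: [254/3, 52, 221/3]
after L2 α=4/5: [2558/15, 416/5, 2081/15]
rounded: [171, 83, 139]

(0,3) stack=L1,L2; from [0,0,0]:
+L1 (α=1/2) → [219/2, 126, 70]
+L2 (α=1/3) → [275/3, 476/3, 308/3]
rounded: [92, 159, 103]

query (1,3) [L1,L2] — begin 0,0,0
L1 α=1/2: [75, 111/2, 189/2]
L2 α=2/5: [603/5, 413/10, 1019/10]
rounded: [121, 41, 102]

query (2,0) [L1,L2,L3] — begin 0,0,0
after L1 α=2/3: [22, 166/3, 280/3]
after L2 α=1/8: [209/8, 218/3, 2689/24]
after L3 α=3/8: [2845/64, 439/6, 27053/192]
= [44, 73, 141]

(1,1) stack=L1,L2,L3,L4; from [0,0,0]:
L1 α=1/3: [254/3, 52, 221/3]
L2 α=4/5: [2558/15, 416/5, 2081/15]
L3 α=1/2: [3293/30, 1191/10, 5441/30]
L4 α=1/8: [24821/240, 8487/80, 41957/240]
= [103, 106, 175]

query (1,3) [L1,L2,L3,L4,L5,L6] — begin 0,0,0
L1 α=1/2: [75, 111/2, 189/2]
L2 α=2/5: [603/5, 413/10, 1019/10]
L3 α=3/4: [3033/20, 2063/40, 8099/40]
L4 α=2/3: [9313/60, 21823/120, 3153/40]
L5 α=2/7: [12193/84, 23455/168, 3649/56]
L6 α=3/4: [40417/336, 54703/672, 32545/224]
→ [120, 81, 145]

(1,0) stack=L1,L2,L3,L4,L5,L6; from [0,0,0]:
+L1 (α=2/3) → [202/3, 470/3, 80]
+L2 (α=1/6) → [865/9, 2359/18, 229/3]
+L3 (α=1/3) → [2216/27, 4627/27, 512/9]
+L4 (α=1/2) → [2242/27, 11431/54, 2789/18]
+L5 (α=1/2) → [8695/54, 14509/108, 6641/36]
+L6 (α=1/4) → [12457/72, 20305/144, 9509/48]
→ [173, 141, 198]

(2,3) stack=L1,L2,L3,L4,L5,L6; from [0,0,0]:
L1 α=4/5: [32/5, 444/5, 624/5]
L2 α=5/6: [647/5, 749/5, 799/30]
L3 α=2/3: [549/5, 3049/15, 11299/90]
L4 α=1: [102, 117, 147]
L5 α=1/2: [158, 68, 124]
L6 α=1/2: [199, 305/2, 72]
= [199, 152, 72]


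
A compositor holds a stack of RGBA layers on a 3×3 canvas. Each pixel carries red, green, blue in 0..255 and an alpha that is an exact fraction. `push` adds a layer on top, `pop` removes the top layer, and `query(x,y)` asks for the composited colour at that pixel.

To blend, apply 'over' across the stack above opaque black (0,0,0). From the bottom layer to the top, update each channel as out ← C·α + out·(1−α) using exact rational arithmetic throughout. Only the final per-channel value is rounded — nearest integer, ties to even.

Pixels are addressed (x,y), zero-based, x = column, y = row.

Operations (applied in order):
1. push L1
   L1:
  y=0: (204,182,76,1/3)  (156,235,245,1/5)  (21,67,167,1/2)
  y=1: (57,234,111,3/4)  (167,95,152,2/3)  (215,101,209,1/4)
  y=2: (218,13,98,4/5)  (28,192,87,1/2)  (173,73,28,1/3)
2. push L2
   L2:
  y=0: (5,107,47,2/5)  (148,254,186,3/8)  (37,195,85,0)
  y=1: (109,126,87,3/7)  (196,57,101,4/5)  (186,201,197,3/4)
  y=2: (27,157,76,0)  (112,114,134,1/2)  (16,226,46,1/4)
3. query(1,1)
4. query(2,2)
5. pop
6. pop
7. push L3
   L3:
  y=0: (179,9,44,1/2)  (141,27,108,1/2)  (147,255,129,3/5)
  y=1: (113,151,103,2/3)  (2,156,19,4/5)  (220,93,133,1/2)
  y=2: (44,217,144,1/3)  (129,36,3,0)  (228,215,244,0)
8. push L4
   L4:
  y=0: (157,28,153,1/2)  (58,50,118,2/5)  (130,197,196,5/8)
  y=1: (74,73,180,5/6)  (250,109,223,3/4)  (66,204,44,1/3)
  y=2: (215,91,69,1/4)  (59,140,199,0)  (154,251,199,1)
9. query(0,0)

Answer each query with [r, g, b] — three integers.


(1,1) stack=L1,L2; from [0,0,0]:
+L1 (α=2/3) → [334/3, 190/3, 304/3]
+L2 (α=4/5) → [2686/15, 874/15, 1516/15]
= [179, 58, 101]

(2,2) stack=L1,L2; from [0,0,0]:
+L1 (α=1/3) → [173/3, 73/3, 28/3]
+L2 (α=1/4) → [189/4, 299/4, 37/2]
= [47, 75, 18]

at x=0,y=0 over L3,L4:
+L3 (α=1/2) → [179/2, 9/2, 22]
+L4 (α=1/2) → [493/4, 65/4, 175/2]
→ [123, 16, 88]


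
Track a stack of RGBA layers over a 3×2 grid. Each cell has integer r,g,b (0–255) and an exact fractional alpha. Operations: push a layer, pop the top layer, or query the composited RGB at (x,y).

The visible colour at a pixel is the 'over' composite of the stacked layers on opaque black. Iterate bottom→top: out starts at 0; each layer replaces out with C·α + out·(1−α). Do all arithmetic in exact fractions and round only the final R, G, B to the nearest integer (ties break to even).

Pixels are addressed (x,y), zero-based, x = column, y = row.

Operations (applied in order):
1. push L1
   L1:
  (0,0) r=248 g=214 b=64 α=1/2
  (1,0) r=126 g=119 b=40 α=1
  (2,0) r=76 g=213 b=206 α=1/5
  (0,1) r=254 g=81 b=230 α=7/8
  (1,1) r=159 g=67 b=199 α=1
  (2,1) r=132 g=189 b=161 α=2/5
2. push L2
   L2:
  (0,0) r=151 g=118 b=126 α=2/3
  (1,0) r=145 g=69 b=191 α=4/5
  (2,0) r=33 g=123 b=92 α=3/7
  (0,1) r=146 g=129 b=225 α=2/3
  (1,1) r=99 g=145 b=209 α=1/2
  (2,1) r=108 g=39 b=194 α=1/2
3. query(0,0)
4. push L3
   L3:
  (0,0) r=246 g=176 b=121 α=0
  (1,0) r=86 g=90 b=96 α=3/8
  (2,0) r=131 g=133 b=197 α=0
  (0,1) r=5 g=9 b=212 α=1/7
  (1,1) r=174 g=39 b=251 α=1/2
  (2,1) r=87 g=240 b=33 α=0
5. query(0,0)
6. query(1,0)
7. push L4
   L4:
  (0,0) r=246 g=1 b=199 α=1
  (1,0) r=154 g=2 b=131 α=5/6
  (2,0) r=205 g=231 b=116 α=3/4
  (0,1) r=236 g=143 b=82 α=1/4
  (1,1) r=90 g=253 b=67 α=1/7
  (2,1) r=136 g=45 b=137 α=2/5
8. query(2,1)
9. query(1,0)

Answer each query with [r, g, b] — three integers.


query (0,0) [L1,L2] — begin 0,0,0
L1 α=1/2: [124, 107, 32]
L2 α=2/3: [142, 343/3, 284/3]
= [142, 114, 95]

(0,0) stack=L1,L2,L3; from [0,0,0]:
+L1 (α=1/2) → [124, 107, 32]
+L2 (α=2/3) → [142, 343/3, 284/3]
+L3 (α=0) → [142, 343/3, 284/3]
rounded: [142, 114, 95]

(1,0) stack=L1,L2,L3; from [0,0,0]:
L1 α=1: [126, 119, 40]
L2 α=4/5: [706/5, 79, 804/5]
L3 α=3/8: [241/2, 665/8, 273/2]
= [120, 83, 136]

(2,1) stack=L1,L2,L3,L4; from [0,0,0]:
after L1 α=2/5: [264/5, 378/5, 322/5]
after L2 α=1/2: [402/5, 573/10, 646/5]
after L3 α=0: [402/5, 573/10, 646/5]
after L4 α=2/5: [2566/25, 2619/50, 3308/25]
= [103, 52, 132]

(1,0) stack=L1,L2,L3,L4; from [0,0,0]:
L1 α=1: [126, 119, 40]
L2 α=4/5: [706/5, 79, 804/5]
L3 α=3/8: [241/2, 665/8, 273/2]
L4 α=5/6: [1781/12, 745/48, 1583/12]
= [148, 16, 132]


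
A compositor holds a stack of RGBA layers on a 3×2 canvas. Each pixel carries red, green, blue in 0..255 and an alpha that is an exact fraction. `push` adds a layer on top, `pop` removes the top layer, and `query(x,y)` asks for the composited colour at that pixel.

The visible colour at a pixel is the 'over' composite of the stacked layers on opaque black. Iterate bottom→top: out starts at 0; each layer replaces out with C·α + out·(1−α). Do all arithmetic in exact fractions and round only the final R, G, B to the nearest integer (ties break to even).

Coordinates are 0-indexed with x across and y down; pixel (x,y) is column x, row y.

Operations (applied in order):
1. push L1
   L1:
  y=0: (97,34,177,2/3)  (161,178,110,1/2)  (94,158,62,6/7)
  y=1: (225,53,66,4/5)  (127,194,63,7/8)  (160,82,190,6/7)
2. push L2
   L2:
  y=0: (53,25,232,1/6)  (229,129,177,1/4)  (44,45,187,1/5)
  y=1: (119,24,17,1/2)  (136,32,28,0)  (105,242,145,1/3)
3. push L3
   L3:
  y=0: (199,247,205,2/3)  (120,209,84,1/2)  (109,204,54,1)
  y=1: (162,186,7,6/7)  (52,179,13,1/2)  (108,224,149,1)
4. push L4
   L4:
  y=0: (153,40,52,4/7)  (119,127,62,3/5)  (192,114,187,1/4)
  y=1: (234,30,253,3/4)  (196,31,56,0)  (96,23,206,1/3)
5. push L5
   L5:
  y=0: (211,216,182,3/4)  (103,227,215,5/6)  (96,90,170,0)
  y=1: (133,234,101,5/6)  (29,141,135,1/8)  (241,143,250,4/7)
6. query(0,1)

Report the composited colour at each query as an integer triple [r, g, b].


(0,1) stack=L1,L2,L3,L4,L5; from [0,0,0]:
+L1 (α=4/5) → [180, 212/5, 264/5]
+L2 (α=1/2) → [299/2, 166/5, 349/10]
+L3 (α=6/7) → [2243/14, 5746/35, 769/70]
+L4 (α=3/4) → [12071/56, 2224/35, 53899/280]
+L5 (α=5/6) → [16437/112, 21587/105, 195299/1680]
= [147, 206, 116]


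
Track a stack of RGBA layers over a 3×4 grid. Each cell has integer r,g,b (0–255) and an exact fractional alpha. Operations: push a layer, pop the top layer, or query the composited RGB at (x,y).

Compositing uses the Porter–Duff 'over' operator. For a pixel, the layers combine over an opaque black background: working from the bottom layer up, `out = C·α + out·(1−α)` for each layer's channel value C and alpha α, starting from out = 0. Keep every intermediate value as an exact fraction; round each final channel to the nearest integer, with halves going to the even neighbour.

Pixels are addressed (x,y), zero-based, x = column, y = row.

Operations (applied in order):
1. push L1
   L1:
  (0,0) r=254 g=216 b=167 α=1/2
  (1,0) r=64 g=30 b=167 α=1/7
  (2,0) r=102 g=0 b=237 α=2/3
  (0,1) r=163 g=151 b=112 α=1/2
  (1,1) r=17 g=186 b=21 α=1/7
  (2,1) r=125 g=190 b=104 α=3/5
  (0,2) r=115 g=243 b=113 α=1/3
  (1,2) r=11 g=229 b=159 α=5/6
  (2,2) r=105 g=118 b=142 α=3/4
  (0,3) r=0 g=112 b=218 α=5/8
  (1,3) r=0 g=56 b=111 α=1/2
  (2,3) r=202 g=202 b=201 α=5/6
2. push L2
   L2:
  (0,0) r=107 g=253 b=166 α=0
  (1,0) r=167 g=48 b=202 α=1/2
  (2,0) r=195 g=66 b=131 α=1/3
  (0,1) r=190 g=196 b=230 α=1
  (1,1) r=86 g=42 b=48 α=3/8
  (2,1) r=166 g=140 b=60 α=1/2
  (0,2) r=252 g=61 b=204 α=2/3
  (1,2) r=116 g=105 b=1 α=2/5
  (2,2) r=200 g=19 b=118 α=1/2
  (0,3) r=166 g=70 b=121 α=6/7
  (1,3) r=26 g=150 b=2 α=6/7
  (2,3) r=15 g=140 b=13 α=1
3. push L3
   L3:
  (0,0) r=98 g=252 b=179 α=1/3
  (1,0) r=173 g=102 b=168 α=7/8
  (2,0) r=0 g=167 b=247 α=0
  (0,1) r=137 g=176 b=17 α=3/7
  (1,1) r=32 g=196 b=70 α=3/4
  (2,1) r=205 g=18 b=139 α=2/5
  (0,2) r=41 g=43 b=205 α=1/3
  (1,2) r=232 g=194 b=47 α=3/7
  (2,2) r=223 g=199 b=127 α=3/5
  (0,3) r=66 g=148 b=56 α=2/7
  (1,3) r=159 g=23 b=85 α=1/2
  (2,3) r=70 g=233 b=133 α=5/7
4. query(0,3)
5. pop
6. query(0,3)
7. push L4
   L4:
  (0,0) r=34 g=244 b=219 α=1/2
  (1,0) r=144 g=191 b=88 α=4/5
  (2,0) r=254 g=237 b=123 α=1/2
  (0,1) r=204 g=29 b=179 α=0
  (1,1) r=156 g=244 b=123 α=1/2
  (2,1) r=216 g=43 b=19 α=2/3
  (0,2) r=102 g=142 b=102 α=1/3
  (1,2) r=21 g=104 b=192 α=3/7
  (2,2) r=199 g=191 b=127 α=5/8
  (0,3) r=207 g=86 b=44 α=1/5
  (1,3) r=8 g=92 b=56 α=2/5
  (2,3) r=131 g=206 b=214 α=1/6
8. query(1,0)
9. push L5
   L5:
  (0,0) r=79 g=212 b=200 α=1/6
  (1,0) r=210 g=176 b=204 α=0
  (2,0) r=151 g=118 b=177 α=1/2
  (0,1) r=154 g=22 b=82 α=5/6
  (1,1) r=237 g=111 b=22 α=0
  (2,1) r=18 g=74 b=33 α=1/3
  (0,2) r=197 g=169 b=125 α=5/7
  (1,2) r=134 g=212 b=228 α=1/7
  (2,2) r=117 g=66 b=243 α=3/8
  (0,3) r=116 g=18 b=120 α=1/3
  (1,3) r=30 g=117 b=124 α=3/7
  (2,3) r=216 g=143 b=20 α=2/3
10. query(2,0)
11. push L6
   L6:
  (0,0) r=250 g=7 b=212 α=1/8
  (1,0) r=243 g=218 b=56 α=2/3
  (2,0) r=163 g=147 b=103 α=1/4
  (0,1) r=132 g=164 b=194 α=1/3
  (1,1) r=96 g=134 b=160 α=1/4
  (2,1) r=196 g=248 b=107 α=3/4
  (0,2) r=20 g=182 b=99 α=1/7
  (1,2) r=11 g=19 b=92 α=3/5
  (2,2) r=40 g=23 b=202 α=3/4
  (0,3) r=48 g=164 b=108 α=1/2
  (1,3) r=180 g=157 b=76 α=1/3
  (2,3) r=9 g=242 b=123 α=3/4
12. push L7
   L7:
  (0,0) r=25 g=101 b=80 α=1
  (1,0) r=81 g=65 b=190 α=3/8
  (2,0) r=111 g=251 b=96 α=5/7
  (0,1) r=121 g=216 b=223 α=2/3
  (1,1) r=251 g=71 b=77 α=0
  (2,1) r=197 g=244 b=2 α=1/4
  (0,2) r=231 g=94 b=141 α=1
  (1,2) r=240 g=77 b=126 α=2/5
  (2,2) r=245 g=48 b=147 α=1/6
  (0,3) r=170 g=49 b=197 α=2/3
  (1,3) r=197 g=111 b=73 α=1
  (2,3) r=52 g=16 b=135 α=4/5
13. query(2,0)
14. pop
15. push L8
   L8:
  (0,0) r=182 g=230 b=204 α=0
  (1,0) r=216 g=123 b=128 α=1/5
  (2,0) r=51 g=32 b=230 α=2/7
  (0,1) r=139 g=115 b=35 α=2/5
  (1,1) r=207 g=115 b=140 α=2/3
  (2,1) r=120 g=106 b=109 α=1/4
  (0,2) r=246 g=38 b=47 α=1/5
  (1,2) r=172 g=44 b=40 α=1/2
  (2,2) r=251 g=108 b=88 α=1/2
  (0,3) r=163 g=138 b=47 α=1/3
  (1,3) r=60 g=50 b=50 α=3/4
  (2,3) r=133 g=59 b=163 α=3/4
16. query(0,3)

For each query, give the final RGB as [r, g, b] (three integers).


query (0,3) [L1,L2,L3] — begin 0,0,0
after L1 α=5/8: [0, 70, 545/4]
after L2 α=6/7: [996/7, 70, 3449/28]
after L3 α=2/7: [5904/49, 646/7, 20381/196]
= [120, 92, 104]

at x=0,y=3 over L1,L2:
L1 α=5/8: [0, 70, 545/4]
L2 α=6/7: [996/7, 70, 3449/28]
→ [142, 70, 123]

query (1,0) [L1,L2,L4] — begin 0,0,0
+L1 (α=1/7) → [64/7, 30/7, 167/7]
+L2 (α=1/2) → [1233/14, 183/7, 1581/14]
+L4 (α=4/5) → [9297/70, 5531/35, 6509/70]
rounded: [133, 158, 93]

(2,0) stack=L1,L2,L4,L5; from [0,0,0]:
+L1 (α=2/3) → [68, 0, 158]
+L2 (α=1/3) → [331/3, 22, 149]
+L4 (α=1/2) → [1093/6, 259/2, 136]
+L5 (α=1/2) → [1999/12, 495/4, 313/2]
→ [167, 124, 156]

at x=2,y=0 over L1,L2,L4,L5,L6,L7:
L1 α=2/3: [68, 0, 158]
L2 α=1/3: [331/3, 22, 149]
L4 α=1/2: [1093/6, 259/2, 136]
L5 α=1/2: [1999/12, 495/4, 313/2]
L6 α=1/4: [2651/16, 2073/16, 1145/8]
L7 α=5/7: [1013/8, 12113/56, 3065/28]
rounded: [127, 216, 109]

query (0,3) [L1,L2,L4,L5,L6,L8] — begin 0,0,0
+L1 (α=5/8) → [0, 70, 545/4]
+L2 (α=6/7) → [996/7, 70, 3449/28]
+L4 (α=1/5) → [5433/35, 366/5, 3757/35]
+L5 (α=1/3) → [14926/105, 274/5, 11714/105]
+L6 (α=1/2) → [9983/105, 547/5, 11527/105]
+L8 (α=1/3) → [37081/315, 1784/15, 27989/315]
→ [118, 119, 89]


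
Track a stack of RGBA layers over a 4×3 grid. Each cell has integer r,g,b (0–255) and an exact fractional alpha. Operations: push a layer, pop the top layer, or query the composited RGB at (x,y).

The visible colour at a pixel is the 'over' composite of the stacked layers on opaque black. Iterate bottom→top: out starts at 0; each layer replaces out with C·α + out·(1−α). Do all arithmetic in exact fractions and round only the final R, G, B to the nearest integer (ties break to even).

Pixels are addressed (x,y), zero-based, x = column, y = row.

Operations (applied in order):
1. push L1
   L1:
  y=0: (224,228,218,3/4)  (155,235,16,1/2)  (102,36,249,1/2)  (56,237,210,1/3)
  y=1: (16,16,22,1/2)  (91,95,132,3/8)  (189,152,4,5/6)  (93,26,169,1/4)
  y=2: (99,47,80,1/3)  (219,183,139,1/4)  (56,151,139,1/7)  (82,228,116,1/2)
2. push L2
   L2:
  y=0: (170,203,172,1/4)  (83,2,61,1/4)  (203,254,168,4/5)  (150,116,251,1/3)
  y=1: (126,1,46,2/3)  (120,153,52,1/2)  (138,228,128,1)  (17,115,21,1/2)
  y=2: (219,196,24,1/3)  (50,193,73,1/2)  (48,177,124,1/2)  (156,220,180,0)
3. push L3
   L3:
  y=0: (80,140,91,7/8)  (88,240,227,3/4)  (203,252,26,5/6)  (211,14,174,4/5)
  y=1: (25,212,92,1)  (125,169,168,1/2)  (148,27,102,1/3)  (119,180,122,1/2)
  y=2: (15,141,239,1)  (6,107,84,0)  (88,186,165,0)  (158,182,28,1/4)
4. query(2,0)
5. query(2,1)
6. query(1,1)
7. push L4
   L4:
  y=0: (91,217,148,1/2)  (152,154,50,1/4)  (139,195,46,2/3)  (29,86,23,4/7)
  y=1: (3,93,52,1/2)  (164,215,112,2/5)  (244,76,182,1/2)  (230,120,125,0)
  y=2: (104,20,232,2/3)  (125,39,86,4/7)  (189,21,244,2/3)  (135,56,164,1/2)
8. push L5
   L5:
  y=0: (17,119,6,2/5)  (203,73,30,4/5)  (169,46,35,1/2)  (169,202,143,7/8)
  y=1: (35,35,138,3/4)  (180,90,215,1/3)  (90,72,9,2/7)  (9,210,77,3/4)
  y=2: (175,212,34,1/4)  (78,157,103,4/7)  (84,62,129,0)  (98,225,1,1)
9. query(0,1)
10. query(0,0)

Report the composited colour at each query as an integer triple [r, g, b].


query (2,0) [L1,L2,L3] — begin 0,0,0
after L1 α=1/2: [51, 18, 249/2]
after L2 α=4/5: [863/5, 1034/5, 1593/10]
after L3 α=5/6: [2969/15, 3667/15, 2893/60]
rounded: [198, 244, 48]

(2,1) stack=L1,L2,L3; from [0,0,0]:
+L1 (α=5/6) → [315/2, 380/3, 10/3]
+L2 (α=1) → [138, 228, 128]
+L3 (α=1/3) → [424/3, 161, 358/3]
→ [141, 161, 119]

query (1,1) [L1,L2,L3] — begin 0,0,0
L1 α=3/8: [273/8, 285/8, 99/2]
L2 α=1/2: [1233/16, 1509/16, 203/4]
L3 α=1/2: [3233/32, 4213/32, 875/8]
= [101, 132, 109]

at x=0,y=1 over L1,L2,L3,L4,L5:
L1 α=1/2: [8, 8, 11]
L2 α=2/3: [260/3, 10/3, 103/3]
L3 α=1: [25, 212, 92]
L4 α=1/2: [14, 305/2, 72]
L5 α=3/4: [119/4, 515/8, 243/2]
rounded: [30, 64, 122]

at x=0,y=0 over L1,L2,L3,L4,L5:
after L1 α=3/4: [168, 171, 327/2]
after L2 α=1/4: [337/2, 179, 1325/8]
after L3 α=7/8: [1457/16, 1159/8, 6421/64]
after L4 α=1/2: [2913/32, 2895/16, 15893/128]
after L5 α=2/5: [9827/160, 12493/80, 9843/128]
→ [61, 156, 77]


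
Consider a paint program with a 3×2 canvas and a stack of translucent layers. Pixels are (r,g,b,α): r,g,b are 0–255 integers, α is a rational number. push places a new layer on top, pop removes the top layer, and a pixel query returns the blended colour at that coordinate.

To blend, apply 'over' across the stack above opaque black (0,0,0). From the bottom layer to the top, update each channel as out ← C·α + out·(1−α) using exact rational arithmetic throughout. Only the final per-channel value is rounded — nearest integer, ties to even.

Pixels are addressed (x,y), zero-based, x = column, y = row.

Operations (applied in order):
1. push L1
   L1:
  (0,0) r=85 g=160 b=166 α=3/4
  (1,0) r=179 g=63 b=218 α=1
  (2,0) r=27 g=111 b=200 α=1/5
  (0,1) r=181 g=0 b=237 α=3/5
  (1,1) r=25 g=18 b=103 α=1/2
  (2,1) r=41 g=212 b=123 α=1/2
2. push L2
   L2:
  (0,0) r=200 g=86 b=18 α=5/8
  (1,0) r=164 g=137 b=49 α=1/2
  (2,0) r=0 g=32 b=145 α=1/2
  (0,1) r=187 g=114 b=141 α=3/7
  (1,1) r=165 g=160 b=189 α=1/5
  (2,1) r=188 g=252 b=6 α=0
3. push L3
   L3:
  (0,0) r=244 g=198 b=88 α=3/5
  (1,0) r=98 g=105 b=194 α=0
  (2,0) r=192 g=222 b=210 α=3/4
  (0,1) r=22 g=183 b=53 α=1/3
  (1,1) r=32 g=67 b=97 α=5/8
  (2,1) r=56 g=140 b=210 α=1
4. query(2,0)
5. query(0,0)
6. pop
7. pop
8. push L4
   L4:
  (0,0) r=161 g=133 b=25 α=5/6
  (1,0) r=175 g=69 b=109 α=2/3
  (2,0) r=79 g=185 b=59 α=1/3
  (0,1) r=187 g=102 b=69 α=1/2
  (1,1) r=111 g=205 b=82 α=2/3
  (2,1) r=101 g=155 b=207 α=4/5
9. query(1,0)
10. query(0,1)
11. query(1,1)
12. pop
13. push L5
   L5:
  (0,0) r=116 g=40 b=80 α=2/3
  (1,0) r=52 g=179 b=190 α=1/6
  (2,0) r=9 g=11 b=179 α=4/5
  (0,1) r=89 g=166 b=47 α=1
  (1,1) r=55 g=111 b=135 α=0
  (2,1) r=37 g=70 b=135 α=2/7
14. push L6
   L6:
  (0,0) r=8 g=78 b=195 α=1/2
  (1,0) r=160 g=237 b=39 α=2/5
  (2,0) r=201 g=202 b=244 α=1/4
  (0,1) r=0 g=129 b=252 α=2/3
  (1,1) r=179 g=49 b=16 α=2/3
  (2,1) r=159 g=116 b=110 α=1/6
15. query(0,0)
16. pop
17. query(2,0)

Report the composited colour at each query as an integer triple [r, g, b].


at x=2,y=0 over L1,L2,L3:
+L1 (α=1/5) → [27/5, 111/5, 40]
+L2 (α=1/2) → [27/10, 271/10, 185/2]
+L3 (α=3/4) → [5787/40, 6931/40, 1445/8]
= [145, 173, 181]

query (0,0) [L1,L2,L3] — begin 0,0,0
after L1 α=3/4: [255/4, 120, 249/2]
after L2 α=5/8: [4765/32, 395/4, 927/16]
after L3 α=3/5: [16477/80, 1583/10, 3039/40]
rounded: [206, 158, 76]

(1,0) stack=L1,L4; from [0,0,0]:
after L1 α=1: [179, 63, 218]
after L4 α=2/3: [529/3, 67, 436/3]
rounded: [176, 67, 145]

at x=0,y=1 over L1,L4:
after L1 α=3/5: [543/5, 0, 711/5]
after L4 α=1/2: [739/5, 51, 528/5]
→ [148, 51, 106]

query (1,1) [L1,L4] — begin 0,0,0
after L1 α=1/2: [25/2, 9, 103/2]
after L4 α=2/3: [469/6, 419/3, 431/6]
= [78, 140, 72]

(0,0) stack=L1,L5,L6; from [0,0,0]:
L1 α=3/4: [255/4, 120, 249/2]
L5 α=2/3: [1183/12, 200/3, 569/6]
L6 α=1/2: [1279/24, 217/3, 1739/12]
→ [53, 72, 145]

query (2,0) [L1,L5] — begin 0,0,0
+L1 (α=1/5) → [27/5, 111/5, 40]
+L5 (α=4/5) → [207/25, 331/25, 756/5]
= [8, 13, 151]


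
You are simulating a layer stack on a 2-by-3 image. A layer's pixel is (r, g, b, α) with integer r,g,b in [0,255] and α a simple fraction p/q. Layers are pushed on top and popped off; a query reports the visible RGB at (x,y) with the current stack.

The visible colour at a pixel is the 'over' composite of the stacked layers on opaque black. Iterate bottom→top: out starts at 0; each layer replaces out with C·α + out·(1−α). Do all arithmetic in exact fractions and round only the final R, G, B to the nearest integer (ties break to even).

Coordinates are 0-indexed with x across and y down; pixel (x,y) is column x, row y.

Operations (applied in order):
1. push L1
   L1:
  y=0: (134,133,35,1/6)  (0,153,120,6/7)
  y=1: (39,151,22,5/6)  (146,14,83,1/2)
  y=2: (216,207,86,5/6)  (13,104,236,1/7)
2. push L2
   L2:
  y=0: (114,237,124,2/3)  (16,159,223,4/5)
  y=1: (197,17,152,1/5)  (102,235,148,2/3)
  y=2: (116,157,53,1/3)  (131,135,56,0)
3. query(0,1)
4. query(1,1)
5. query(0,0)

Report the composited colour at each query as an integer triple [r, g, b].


(0,1) stack=L1,L2; from [0,0,0]:
+L1 (α=5/6) → [65/2, 755/6, 55/3]
+L2 (α=1/5) → [327/5, 1561/15, 676/15]
= [65, 104, 45]

(1,1) stack=L1,L2; from [0,0,0]:
+L1 (α=1/2) → [73, 7, 83/2]
+L2 (α=2/3) → [277/3, 159, 225/2]
= [92, 159, 112]

query (0,0) [L1,L2] — begin 0,0,0
after L1 α=1/6: [67/3, 133/6, 35/6]
after L2 α=2/3: [751/9, 2977/18, 1523/18]
rounded: [83, 165, 85]


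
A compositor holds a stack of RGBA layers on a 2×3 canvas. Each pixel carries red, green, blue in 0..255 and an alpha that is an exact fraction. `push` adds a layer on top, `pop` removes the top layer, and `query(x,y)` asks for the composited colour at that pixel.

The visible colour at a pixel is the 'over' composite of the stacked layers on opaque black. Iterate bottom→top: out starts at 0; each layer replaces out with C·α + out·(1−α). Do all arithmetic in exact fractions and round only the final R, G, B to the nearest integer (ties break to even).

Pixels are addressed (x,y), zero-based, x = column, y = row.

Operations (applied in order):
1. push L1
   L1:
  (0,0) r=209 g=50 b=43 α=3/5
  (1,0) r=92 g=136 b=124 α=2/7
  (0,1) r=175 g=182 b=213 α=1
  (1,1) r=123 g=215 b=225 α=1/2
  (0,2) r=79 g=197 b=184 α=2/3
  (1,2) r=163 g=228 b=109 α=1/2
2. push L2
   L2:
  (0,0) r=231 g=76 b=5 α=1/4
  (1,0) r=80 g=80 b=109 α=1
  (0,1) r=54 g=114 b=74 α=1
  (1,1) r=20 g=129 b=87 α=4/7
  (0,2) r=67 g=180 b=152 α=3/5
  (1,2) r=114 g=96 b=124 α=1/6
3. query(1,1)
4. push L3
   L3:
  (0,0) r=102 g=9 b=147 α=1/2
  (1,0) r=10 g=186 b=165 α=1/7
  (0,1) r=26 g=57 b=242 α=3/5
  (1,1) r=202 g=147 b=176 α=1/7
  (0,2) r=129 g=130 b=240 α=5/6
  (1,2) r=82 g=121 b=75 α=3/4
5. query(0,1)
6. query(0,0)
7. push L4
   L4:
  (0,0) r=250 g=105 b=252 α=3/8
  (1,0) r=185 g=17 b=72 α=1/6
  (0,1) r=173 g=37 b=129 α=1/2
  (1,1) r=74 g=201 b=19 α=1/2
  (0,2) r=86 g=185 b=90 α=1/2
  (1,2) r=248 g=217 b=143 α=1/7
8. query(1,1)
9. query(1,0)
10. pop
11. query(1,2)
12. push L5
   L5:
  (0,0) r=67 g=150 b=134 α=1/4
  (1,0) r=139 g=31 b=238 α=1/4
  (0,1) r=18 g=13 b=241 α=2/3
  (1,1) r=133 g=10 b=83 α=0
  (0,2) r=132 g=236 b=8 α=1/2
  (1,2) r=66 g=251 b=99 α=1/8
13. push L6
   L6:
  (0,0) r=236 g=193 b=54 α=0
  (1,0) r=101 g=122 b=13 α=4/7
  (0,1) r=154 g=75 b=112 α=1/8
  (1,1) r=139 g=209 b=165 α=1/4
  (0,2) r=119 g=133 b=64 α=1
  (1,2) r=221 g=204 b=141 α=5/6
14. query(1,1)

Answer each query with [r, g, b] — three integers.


(1,1) stack=L1,L2; from [0,0,0]:
after L1 α=1/2: [123/2, 215/2, 225/2]
after L2 α=4/7: [529/14, 1677/14, 1371/14]
→ [38, 120, 98]

(0,1) stack=L1,L2,L3; from [0,0,0]:
L1 α=1: [175, 182, 213]
L2 α=1: [54, 114, 74]
L3 α=3/5: [186/5, 399/5, 874/5]
→ [37, 80, 175]

query (0,0) [L1,L2,L3] — begin 0,0,0
after L1 α=3/5: [627/5, 30, 129/5]
after L2 α=1/4: [759/5, 83/2, 103/5]
after L3 α=1/2: [1269/10, 101/4, 419/5]
→ [127, 25, 84]

query (1,1) [L1,L2,L3,L4] — begin 0,0,0
after L1 α=1/2: [123/2, 215/2, 225/2]
after L2 α=4/7: [529/14, 1677/14, 1371/14]
after L3 α=1/7: [3001/49, 6060/49, 5345/49]
after L4 α=1/2: [6627/98, 15909/98, 3138/49]
= [68, 162, 64]

at x=1,y=0 over L1,L2,L3,L4:
L1 α=2/7: [184/7, 272/7, 248/7]
L2 α=1: [80, 80, 109]
L3 α=1/7: [70, 666/7, 117]
L4 α=1/6: [535/6, 3449/42, 219/2]
→ [89, 82, 110]

at x=1,y=2 over L1,L2,L3:
+L1 (α=1/2) → [163/2, 114, 109/2]
+L2 (α=1/6) → [1043/12, 111, 793/12]
+L3 (α=3/4) → [3995/48, 237/2, 3493/48]
rounded: [83, 118, 73]

query (1,1) [L1,L2,L3,L5,L6] — begin 0,0,0
after L1 α=1/2: [123/2, 215/2, 225/2]
after L2 α=4/7: [529/14, 1677/14, 1371/14]
after L3 α=1/7: [3001/49, 6060/49, 5345/49]
after L5 α=0: [3001/49, 6060/49, 5345/49]
after L6 α=1/4: [7907/98, 28421/196, 6030/49]
= [81, 145, 123]


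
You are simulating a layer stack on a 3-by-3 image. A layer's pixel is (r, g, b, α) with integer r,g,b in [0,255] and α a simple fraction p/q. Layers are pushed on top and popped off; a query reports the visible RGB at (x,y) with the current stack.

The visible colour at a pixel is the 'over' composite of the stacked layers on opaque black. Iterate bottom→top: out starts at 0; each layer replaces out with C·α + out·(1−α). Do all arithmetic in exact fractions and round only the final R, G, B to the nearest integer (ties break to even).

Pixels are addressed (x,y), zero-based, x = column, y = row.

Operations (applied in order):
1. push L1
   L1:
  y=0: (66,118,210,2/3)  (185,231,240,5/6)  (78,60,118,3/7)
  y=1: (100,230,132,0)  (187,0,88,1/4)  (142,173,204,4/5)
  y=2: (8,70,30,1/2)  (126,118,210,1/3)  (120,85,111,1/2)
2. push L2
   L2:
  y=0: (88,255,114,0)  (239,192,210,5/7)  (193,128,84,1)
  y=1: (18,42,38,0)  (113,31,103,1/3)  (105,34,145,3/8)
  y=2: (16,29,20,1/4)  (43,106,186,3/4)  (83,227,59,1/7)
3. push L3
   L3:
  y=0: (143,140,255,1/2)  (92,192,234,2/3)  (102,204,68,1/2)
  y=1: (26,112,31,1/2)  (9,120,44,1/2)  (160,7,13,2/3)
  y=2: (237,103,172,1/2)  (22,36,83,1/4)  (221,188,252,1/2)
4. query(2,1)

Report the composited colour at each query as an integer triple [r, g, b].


(2,1) stack=L1,L2,L3; from [0,0,0]:
L1 α=4/5: [568/5, 692/5, 816/5]
L2 α=3/8: [883/8, 397/4, 1251/8]
L3 α=2/3: [3443/24, 151/4, 1459/24]
→ [143, 38, 61]
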